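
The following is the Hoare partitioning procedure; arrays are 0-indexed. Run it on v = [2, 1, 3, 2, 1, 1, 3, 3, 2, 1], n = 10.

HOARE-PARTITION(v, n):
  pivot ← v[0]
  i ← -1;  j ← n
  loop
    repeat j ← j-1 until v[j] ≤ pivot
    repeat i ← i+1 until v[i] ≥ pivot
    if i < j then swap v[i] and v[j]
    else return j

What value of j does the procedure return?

pivot = v[0] = 2; i = -1, j = 10
j→9 (v[9]=1≤2), i→0 (v[0]=2≥2); i<j, swap → [1, 1, 3, 2, 1, 1, 3, 3, 2, 2]
j→8 (v[8]=2≤2), i→2 (v[2]=3≥2); i<j, swap → [1, 1, 2, 2, 1, 1, 3, 3, 3, 2]
j→5 (v[5]=1≤2), i→3 (v[3]=2≥2); i<j, swap → [1, 1, 2, 1, 1, 2, 3, 3, 3, 2]
j→4, i→5; i≥j, return j=4. v = [1, 1, 2, 1, 1, 2, 3, 3, 3, 2]

4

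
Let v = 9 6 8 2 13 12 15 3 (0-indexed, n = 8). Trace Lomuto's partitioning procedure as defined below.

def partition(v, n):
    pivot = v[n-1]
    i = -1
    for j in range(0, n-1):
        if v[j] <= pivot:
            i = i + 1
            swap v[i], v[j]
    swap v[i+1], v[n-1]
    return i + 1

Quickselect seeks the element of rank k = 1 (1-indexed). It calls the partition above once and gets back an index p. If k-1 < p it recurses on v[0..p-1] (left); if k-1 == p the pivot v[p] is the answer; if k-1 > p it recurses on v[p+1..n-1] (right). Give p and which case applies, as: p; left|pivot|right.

1; left

pivot=3, i=-1
j=0: 9>3, skip
j=1: 6>3, skip
j=2: 8>3, skip
j=3: 2≤3, i=0, swap(0,3) ⇒ 2 6 8 9 13 12 15 3
j=4: 13>3, skip
j=5: 12>3, skip
j=6: 15>3, skip
swap(1,7) ⇒ 2 3 8 9 13 12 15 6; return 1
p = 1; k-1 = 0 < 1 ⇒ left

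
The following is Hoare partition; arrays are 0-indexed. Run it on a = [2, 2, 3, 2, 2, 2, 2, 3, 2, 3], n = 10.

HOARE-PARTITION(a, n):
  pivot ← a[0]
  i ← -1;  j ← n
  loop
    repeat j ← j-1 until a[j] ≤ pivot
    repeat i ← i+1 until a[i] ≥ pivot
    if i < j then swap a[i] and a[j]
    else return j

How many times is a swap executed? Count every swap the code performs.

4

pivot = a[0] = 2; i = -1, j = 10
j→8 (a[8]=2≤2), i→0 (a[0]=2≥2); i<j, swap → [2, 2, 3, 2, 2, 2, 2, 3, 2, 3]
j→6 (a[6]=2≤2), i→1 (a[1]=2≥2); i<j, swap → [2, 2, 3, 2, 2, 2, 2, 3, 2, 3]
j→5 (a[5]=2≤2), i→2 (a[2]=3≥2); i<j, swap → [2, 2, 2, 2, 2, 3, 2, 3, 2, 3]
j→4 (a[4]=2≤2), i→3 (a[3]=2≥2); i<j, swap → [2, 2, 2, 2, 2, 3, 2, 3, 2, 3]
j→3, i→4; i≥j, return j=3. a = [2, 2, 2, 2, 2, 3, 2, 3, 2, 3]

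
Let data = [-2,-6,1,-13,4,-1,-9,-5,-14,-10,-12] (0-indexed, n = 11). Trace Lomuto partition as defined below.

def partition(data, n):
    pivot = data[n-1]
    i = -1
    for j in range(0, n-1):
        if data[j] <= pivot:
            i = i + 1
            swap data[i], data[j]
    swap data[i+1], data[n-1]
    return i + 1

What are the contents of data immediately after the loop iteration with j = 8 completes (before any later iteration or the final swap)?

pivot=-12, i=-1
j=0: -2>-12, skip
j=1: -6>-12, skip
j=2: 1>-12, skip
j=3: -13≤-12, i=0, swap(0,3) ⇒ [-13,-6,1,-2,4,-1,-9,-5,-14,-10,-12]
j=4: 4>-12, skip
j=5: -1>-12, skip
j=6: -9>-12, skip
j=7: -5>-12, skip
j=8: -14≤-12, i=1, swap(1,8) ⇒ [-13,-14,1,-2,4,-1,-9,-5,-6,-10,-12]
(after j=8) data = [-13,-14,1,-2,4,-1,-9,-5,-6,-10,-12]

[-13,-14,1,-2,4,-1,-9,-5,-6,-10,-12]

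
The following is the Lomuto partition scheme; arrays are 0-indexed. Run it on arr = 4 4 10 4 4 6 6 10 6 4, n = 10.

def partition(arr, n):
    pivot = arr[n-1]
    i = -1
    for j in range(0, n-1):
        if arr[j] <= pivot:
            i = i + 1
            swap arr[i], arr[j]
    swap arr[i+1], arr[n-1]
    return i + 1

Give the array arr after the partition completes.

pivot = arr[9] = 4; i = -1
j=0: arr[0]=4 ≤ 4 → i=0, swap arr[0],arr[0] (no change) → 4 4 10 4 4 6 6 10 6 4
j=1: arr[1]=4 ≤ 4 → i=1, swap arr[1],arr[1] (no change) → 4 4 10 4 4 6 6 10 6 4
j=2: arr[2]=10 > 4 → no swap
j=3: arr[3]=4 ≤ 4 → i=2, swap arr[2],arr[3] → 4 4 4 10 4 6 6 10 6 4
j=4: arr[4]=4 ≤ 4 → i=3, swap arr[3],arr[4] → 4 4 4 4 10 6 6 10 6 4
j=5: arr[5]=6 > 4 → no swap
j=6: arr[6]=6 > 4 → no swap
j=7: arr[7]=10 > 4 → no swap
j=8: arr[8]=6 > 4 → no swap
final swap arr[4],arr[9] → 4 4 4 4 4 6 6 10 6 10; return 4

4 4 4 4 4 6 6 10 6 10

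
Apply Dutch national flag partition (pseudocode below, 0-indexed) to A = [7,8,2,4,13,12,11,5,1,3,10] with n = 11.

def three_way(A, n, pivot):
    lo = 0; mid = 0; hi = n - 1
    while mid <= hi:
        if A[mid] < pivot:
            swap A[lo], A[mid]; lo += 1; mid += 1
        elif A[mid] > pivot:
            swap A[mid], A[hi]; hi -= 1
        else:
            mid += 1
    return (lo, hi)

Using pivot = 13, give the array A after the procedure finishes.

lo=0 mid=0 hi=10
7<13: swap(0,0), lo=1 mid=1 ⇒ [7,8,2,4,13,12,11,5,1,3,10]
8<13: swap(1,1), lo=2 mid=2 ⇒ [7,8,2,4,13,12,11,5,1,3,10]
2<13: swap(2,2), lo=3 mid=3 ⇒ [7,8,2,4,13,12,11,5,1,3,10]
4<13: swap(3,3), lo=4 mid=4 ⇒ [7,8,2,4,13,12,11,5,1,3,10]
13=13: mid=5
12<13: swap(4,5), lo=5 mid=6 ⇒ [7,8,2,4,12,13,11,5,1,3,10]
11<13: swap(5,6), lo=6 mid=7 ⇒ [7,8,2,4,12,11,13,5,1,3,10]
5<13: swap(6,7), lo=7 mid=8 ⇒ [7,8,2,4,12,11,5,13,1,3,10]
1<13: swap(7,8), lo=8 mid=9 ⇒ [7,8,2,4,12,11,5,1,13,3,10]
3<13: swap(8,9), lo=9 mid=10 ⇒ [7,8,2,4,12,11,5,1,3,13,10]
10<13: swap(9,10), lo=10 mid=11 ⇒ [7,8,2,4,12,11,5,1,3,10,13]
done. lo=10 hi=10; A=[7,8,2,4,12,11,5,1,3,10,13]

[7,8,2,4,12,11,5,1,3,10,13]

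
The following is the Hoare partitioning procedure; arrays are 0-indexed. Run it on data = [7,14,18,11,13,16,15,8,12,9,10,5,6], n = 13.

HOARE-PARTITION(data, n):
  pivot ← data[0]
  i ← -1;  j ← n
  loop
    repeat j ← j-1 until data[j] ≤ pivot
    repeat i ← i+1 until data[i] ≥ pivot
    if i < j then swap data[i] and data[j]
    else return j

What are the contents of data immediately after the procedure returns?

pivot=7
j stops at 12 (6), i stops at 0 (7); swap ⇒ [6,14,18,11,13,16,15,8,12,9,10,5,7]
j stops at 11 (5), i stops at 1 (14); swap ⇒ [6,5,18,11,13,16,15,8,12,9,10,14,7]
j stops at 1, i stops at 2; i≥j ⇒ return 1. data=[6,5,18,11,13,16,15,8,12,9,10,14,7]

[6,5,18,11,13,16,15,8,12,9,10,14,7]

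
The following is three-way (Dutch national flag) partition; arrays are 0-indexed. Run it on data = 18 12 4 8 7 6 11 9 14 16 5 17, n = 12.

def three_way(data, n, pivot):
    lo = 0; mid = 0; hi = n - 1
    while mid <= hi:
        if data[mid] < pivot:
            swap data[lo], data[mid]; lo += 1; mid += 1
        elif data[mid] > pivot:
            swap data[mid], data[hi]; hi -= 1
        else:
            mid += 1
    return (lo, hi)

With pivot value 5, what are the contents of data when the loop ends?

4 5 8 7 6 11 9 14 16 12 17 18

pivot = 5; lo=0, mid=0, hi=11
data[mid]=18>5: swap data[0],data[11]; hi=10 → 17 12 4 8 7 6 11 9 14 16 5 18
data[mid]=17>5: swap data[0],data[10]; hi=9 → 5 12 4 8 7 6 11 9 14 16 17 18
data[mid]=5=5: mid=1
data[mid]=12>5: swap data[1],data[9]; hi=8 → 5 16 4 8 7 6 11 9 14 12 17 18
data[mid]=16>5: swap data[1],data[8]; hi=7 → 5 14 4 8 7 6 11 9 16 12 17 18
data[mid]=14>5: swap data[1],data[7]; hi=6 → 5 9 4 8 7 6 11 14 16 12 17 18
data[mid]=9>5: swap data[1],data[6]; hi=5 → 5 11 4 8 7 6 9 14 16 12 17 18
data[mid]=11>5: swap data[1],data[5]; hi=4 → 5 6 4 8 7 11 9 14 16 12 17 18
data[mid]=6>5: swap data[1],data[4]; hi=3 → 5 7 4 8 6 11 9 14 16 12 17 18
data[mid]=7>5: swap data[1],data[3]; hi=2 → 5 8 4 7 6 11 9 14 16 12 17 18
data[mid]=8>5: swap data[1],data[2]; hi=1 → 5 4 8 7 6 11 9 14 16 12 17 18
data[mid]=4<5: swap data[0],data[1]; lo=1,mid=2 → 4 5 8 7 6 11 9 14 16 12 17 18
end: lo=1, hi=1; data = 4 5 8 7 6 11 9 14 16 12 17 18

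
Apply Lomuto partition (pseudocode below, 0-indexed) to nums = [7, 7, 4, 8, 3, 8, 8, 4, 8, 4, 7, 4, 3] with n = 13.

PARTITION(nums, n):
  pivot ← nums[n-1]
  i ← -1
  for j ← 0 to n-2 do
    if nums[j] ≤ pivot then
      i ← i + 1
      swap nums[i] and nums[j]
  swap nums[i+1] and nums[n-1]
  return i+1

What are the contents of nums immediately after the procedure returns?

pivot = nums[12] = 3; i = -1
j=0: nums[0]=7 > 3 → no swap
j=1: nums[1]=7 > 3 → no swap
j=2: nums[2]=4 > 3 → no swap
j=3: nums[3]=8 > 3 → no swap
j=4: nums[4]=3 ≤ 3 → i=0, swap nums[0],nums[4] → [3, 7, 4, 8, 7, 8, 8, 4, 8, 4, 7, 4, 3]
j=5: nums[5]=8 > 3 → no swap
j=6: nums[6]=8 > 3 → no swap
j=7: nums[7]=4 > 3 → no swap
j=8: nums[8]=8 > 3 → no swap
j=9: nums[9]=4 > 3 → no swap
j=10: nums[10]=7 > 3 → no swap
j=11: nums[11]=4 > 3 → no swap
final swap nums[1],nums[12] → [3, 3, 4, 8, 7, 8, 8, 4, 8, 4, 7, 4, 7]; return 1

[3, 3, 4, 8, 7, 8, 8, 4, 8, 4, 7, 4, 7]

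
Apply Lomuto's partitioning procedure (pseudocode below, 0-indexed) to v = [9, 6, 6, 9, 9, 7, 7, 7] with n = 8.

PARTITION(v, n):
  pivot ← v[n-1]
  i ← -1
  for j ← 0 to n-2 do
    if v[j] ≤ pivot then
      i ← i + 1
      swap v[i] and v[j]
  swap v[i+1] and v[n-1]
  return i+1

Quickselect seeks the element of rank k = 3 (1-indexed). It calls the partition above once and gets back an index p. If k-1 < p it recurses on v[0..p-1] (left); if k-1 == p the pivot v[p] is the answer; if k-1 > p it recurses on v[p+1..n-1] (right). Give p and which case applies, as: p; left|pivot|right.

4; left

pivot = v[7] = 7; i = -1
j=0: v[0]=9 > 7 → no swap
j=1: v[1]=6 ≤ 7 → i=0, swap v[0],v[1] → [6, 9, 6, 9, 9, 7, 7, 7]
j=2: v[2]=6 ≤ 7 → i=1, swap v[1],v[2] → [6, 6, 9, 9, 9, 7, 7, 7]
j=3: v[3]=9 > 7 → no swap
j=4: v[4]=9 > 7 → no swap
j=5: v[5]=7 ≤ 7 → i=2, swap v[2],v[5] → [6, 6, 7, 9, 9, 9, 7, 7]
j=6: v[6]=7 ≤ 7 → i=3, swap v[3],v[6] → [6, 6, 7, 7, 9, 9, 9, 7]
final swap v[4],v[7] → [6, 6, 7, 7, 7, 9, 9, 9]; return 4
p = 4; k-1 = 2 < 4 ⇒ left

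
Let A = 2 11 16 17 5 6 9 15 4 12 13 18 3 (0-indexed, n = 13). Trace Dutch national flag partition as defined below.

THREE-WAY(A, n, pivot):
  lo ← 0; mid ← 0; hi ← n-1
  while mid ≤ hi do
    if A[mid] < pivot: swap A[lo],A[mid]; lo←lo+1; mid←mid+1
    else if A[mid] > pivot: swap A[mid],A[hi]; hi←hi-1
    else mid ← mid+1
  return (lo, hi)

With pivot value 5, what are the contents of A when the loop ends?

lo=0 mid=0 hi=12
2<5: swap(0,0), lo=1 mid=1 ⇒ 2 11 16 17 5 6 9 15 4 12 13 18 3
11>5: swap(1,12), hi=11 ⇒ 2 3 16 17 5 6 9 15 4 12 13 18 11
3<5: swap(1,1), lo=2 mid=2 ⇒ 2 3 16 17 5 6 9 15 4 12 13 18 11
16>5: swap(2,11), hi=10 ⇒ 2 3 18 17 5 6 9 15 4 12 13 16 11
18>5: swap(2,10), hi=9 ⇒ 2 3 13 17 5 6 9 15 4 12 18 16 11
13>5: swap(2,9), hi=8 ⇒ 2 3 12 17 5 6 9 15 4 13 18 16 11
12>5: swap(2,8), hi=7 ⇒ 2 3 4 17 5 6 9 15 12 13 18 16 11
4<5: swap(2,2), lo=3 mid=3 ⇒ 2 3 4 17 5 6 9 15 12 13 18 16 11
17>5: swap(3,7), hi=6 ⇒ 2 3 4 15 5 6 9 17 12 13 18 16 11
15>5: swap(3,6), hi=5 ⇒ 2 3 4 9 5 6 15 17 12 13 18 16 11
9>5: swap(3,5), hi=4 ⇒ 2 3 4 6 5 9 15 17 12 13 18 16 11
6>5: swap(3,4), hi=3 ⇒ 2 3 4 5 6 9 15 17 12 13 18 16 11
5=5: mid=4
done. lo=3 hi=3; A=2 3 4 5 6 9 15 17 12 13 18 16 11

2 3 4 5 6 9 15 17 12 13 18 16 11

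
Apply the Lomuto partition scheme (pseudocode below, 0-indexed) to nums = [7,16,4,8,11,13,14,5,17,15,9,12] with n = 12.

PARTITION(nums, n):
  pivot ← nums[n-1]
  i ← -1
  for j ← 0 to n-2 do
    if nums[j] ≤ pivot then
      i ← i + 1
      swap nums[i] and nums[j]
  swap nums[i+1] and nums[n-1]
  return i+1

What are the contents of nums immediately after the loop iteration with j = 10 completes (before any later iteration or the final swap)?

[7,4,8,11,5,9,14,16,17,15,13,12]

pivot=12, i=-1
j=0: 7≤12, i=0, swap(0,0) ⇒ [7,16,4,8,11,13,14,5,17,15,9,12]
j=1: 16>12, skip
j=2: 4≤12, i=1, swap(1,2) ⇒ [7,4,16,8,11,13,14,5,17,15,9,12]
j=3: 8≤12, i=2, swap(2,3) ⇒ [7,4,8,16,11,13,14,5,17,15,9,12]
j=4: 11≤12, i=3, swap(3,4) ⇒ [7,4,8,11,16,13,14,5,17,15,9,12]
j=5: 13>12, skip
j=6: 14>12, skip
j=7: 5≤12, i=4, swap(4,7) ⇒ [7,4,8,11,5,13,14,16,17,15,9,12]
j=8: 17>12, skip
j=9: 15>12, skip
j=10: 9≤12, i=5, swap(5,10) ⇒ [7,4,8,11,5,9,14,16,17,15,13,12]
(after j=10) nums = [7,4,8,11,5,9,14,16,17,15,13,12]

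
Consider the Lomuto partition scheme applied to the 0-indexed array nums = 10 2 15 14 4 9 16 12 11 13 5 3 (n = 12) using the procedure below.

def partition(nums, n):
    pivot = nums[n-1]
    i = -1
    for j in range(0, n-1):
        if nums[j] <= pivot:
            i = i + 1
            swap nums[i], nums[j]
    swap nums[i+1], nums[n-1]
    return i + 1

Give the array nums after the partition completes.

pivot = nums[11] = 3; i = -1
j=0: nums[0]=10 > 3 → no swap
j=1: nums[1]=2 ≤ 3 → i=0, swap nums[0],nums[1] → 2 10 15 14 4 9 16 12 11 13 5 3
j=2: nums[2]=15 > 3 → no swap
j=3: nums[3]=14 > 3 → no swap
j=4: nums[4]=4 > 3 → no swap
j=5: nums[5]=9 > 3 → no swap
j=6: nums[6]=16 > 3 → no swap
j=7: nums[7]=12 > 3 → no swap
j=8: nums[8]=11 > 3 → no swap
j=9: nums[9]=13 > 3 → no swap
j=10: nums[10]=5 > 3 → no swap
final swap nums[1],nums[11] → 2 3 15 14 4 9 16 12 11 13 5 10; return 1

2 3 15 14 4 9 16 12 11 13 5 10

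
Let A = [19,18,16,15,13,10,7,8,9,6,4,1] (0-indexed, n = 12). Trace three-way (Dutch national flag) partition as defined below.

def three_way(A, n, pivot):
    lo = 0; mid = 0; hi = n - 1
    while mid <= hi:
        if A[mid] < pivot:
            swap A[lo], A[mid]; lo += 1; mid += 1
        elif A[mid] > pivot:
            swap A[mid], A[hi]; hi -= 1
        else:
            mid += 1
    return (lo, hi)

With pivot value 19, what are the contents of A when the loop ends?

[18,16,15,13,10,7,8,9,6,4,1,19]

lo=0 mid=0 hi=11
19=19: mid=1
18<19: swap(0,1), lo=1 mid=2 ⇒ [18,19,16,15,13,10,7,8,9,6,4,1]
16<19: swap(1,2), lo=2 mid=3 ⇒ [18,16,19,15,13,10,7,8,9,6,4,1]
15<19: swap(2,3), lo=3 mid=4 ⇒ [18,16,15,19,13,10,7,8,9,6,4,1]
13<19: swap(3,4), lo=4 mid=5 ⇒ [18,16,15,13,19,10,7,8,9,6,4,1]
10<19: swap(4,5), lo=5 mid=6 ⇒ [18,16,15,13,10,19,7,8,9,6,4,1]
7<19: swap(5,6), lo=6 mid=7 ⇒ [18,16,15,13,10,7,19,8,9,6,4,1]
8<19: swap(6,7), lo=7 mid=8 ⇒ [18,16,15,13,10,7,8,19,9,6,4,1]
9<19: swap(7,8), lo=8 mid=9 ⇒ [18,16,15,13,10,7,8,9,19,6,4,1]
6<19: swap(8,9), lo=9 mid=10 ⇒ [18,16,15,13,10,7,8,9,6,19,4,1]
4<19: swap(9,10), lo=10 mid=11 ⇒ [18,16,15,13,10,7,8,9,6,4,19,1]
1<19: swap(10,11), lo=11 mid=12 ⇒ [18,16,15,13,10,7,8,9,6,4,1,19]
done. lo=11 hi=11; A=[18,16,15,13,10,7,8,9,6,4,1,19]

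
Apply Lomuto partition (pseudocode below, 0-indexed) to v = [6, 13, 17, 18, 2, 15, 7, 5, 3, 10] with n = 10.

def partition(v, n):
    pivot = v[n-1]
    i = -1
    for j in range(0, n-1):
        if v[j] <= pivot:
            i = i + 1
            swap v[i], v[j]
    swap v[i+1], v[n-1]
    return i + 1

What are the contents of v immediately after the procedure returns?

[6, 2, 7, 5, 3, 10, 17, 18, 13, 15]

pivot=10, i=-1
j=0: 6≤10, i=0, swap(0,0) ⇒ [6, 13, 17, 18, 2, 15, 7, 5, 3, 10]
j=1: 13>10, skip
j=2: 17>10, skip
j=3: 18>10, skip
j=4: 2≤10, i=1, swap(1,4) ⇒ [6, 2, 17, 18, 13, 15, 7, 5, 3, 10]
j=5: 15>10, skip
j=6: 7≤10, i=2, swap(2,6) ⇒ [6, 2, 7, 18, 13, 15, 17, 5, 3, 10]
j=7: 5≤10, i=3, swap(3,7) ⇒ [6, 2, 7, 5, 13, 15, 17, 18, 3, 10]
j=8: 3≤10, i=4, swap(4,8) ⇒ [6, 2, 7, 5, 3, 15, 17, 18, 13, 10]
swap(5,9) ⇒ [6, 2, 7, 5, 3, 10, 17, 18, 13, 15]; return 5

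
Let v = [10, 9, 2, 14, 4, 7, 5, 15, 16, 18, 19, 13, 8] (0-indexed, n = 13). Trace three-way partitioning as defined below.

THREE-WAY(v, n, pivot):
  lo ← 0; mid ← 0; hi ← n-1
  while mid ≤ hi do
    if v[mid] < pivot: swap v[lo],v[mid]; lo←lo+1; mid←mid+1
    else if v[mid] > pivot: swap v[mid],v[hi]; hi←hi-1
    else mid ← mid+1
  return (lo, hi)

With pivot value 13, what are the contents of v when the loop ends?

[10, 9, 2, 8, 4, 7, 5, 13, 18, 19, 16, 15, 14]

pivot = 13; lo=0, mid=0, hi=12
v[mid]=10<13: swap v[0],v[0]; lo=1,mid=1 → [10, 9, 2, 14, 4, 7, 5, 15, 16, 18, 19, 13, 8]
v[mid]=9<13: swap v[1],v[1]; lo=2,mid=2 → [10, 9, 2, 14, 4, 7, 5, 15, 16, 18, 19, 13, 8]
v[mid]=2<13: swap v[2],v[2]; lo=3,mid=3 → [10, 9, 2, 14, 4, 7, 5, 15, 16, 18, 19, 13, 8]
v[mid]=14>13: swap v[3],v[12]; hi=11 → [10, 9, 2, 8, 4, 7, 5, 15, 16, 18, 19, 13, 14]
v[mid]=8<13: swap v[3],v[3]; lo=4,mid=4 → [10, 9, 2, 8, 4, 7, 5, 15, 16, 18, 19, 13, 14]
v[mid]=4<13: swap v[4],v[4]; lo=5,mid=5 → [10, 9, 2, 8, 4, 7, 5, 15, 16, 18, 19, 13, 14]
v[mid]=7<13: swap v[5],v[5]; lo=6,mid=6 → [10, 9, 2, 8, 4, 7, 5, 15, 16, 18, 19, 13, 14]
v[mid]=5<13: swap v[6],v[6]; lo=7,mid=7 → [10, 9, 2, 8, 4, 7, 5, 15, 16, 18, 19, 13, 14]
v[mid]=15>13: swap v[7],v[11]; hi=10 → [10, 9, 2, 8, 4, 7, 5, 13, 16, 18, 19, 15, 14]
v[mid]=13=13: mid=8
v[mid]=16>13: swap v[8],v[10]; hi=9 → [10, 9, 2, 8, 4, 7, 5, 13, 19, 18, 16, 15, 14]
v[mid]=19>13: swap v[8],v[9]; hi=8 → [10, 9, 2, 8, 4, 7, 5, 13, 18, 19, 16, 15, 14]
v[mid]=18>13: swap v[8],v[8]; hi=7 → [10, 9, 2, 8, 4, 7, 5, 13, 18, 19, 16, 15, 14]
end: lo=7, hi=7; v = [10, 9, 2, 8, 4, 7, 5, 13, 18, 19, 16, 15, 14]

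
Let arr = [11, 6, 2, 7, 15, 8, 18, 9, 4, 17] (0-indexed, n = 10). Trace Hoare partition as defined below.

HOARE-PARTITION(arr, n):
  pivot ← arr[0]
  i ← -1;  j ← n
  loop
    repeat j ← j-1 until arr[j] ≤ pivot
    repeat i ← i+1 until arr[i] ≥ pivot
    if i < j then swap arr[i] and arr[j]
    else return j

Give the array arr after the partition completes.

pivot = arr[0] = 11; i = -1, j = 10
j→8 (arr[8]=4≤11), i→0 (arr[0]=11≥11); i<j, swap → [4, 6, 2, 7, 15, 8, 18, 9, 11, 17]
j→7 (arr[7]=9≤11), i→4 (arr[4]=15≥11); i<j, swap → [4, 6, 2, 7, 9, 8, 18, 15, 11, 17]
j→5, i→6; i≥j, return j=5. arr = [4, 6, 2, 7, 9, 8, 18, 15, 11, 17]

[4, 6, 2, 7, 9, 8, 18, 15, 11, 17]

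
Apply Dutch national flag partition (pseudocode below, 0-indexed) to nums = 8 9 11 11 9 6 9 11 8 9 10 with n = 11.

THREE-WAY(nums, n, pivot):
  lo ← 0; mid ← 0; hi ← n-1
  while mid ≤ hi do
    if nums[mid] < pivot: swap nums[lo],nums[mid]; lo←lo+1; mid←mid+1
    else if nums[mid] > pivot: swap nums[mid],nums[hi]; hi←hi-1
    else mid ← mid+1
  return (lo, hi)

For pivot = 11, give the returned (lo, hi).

(8, 10)

lo=0 mid=0 hi=10
8<11: swap(0,0), lo=1 mid=1 ⇒ 8 9 11 11 9 6 9 11 8 9 10
9<11: swap(1,1), lo=2 mid=2 ⇒ 8 9 11 11 9 6 9 11 8 9 10
11=11: mid=3
11=11: mid=4
9<11: swap(2,4), lo=3 mid=5 ⇒ 8 9 9 11 11 6 9 11 8 9 10
6<11: swap(3,5), lo=4 mid=6 ⇒ 8 9 9 6 11 11 9 11 8 9 10
9<11: swap(4,6), lo=5 mid=7 ⇒ 8 9 9 6 9 11 11 11 8 9 10
11=11: mid=8
8<11: swap(5,8), lo=6 mid=9 ⇒ 8 9 9 6 9 8 11 11 11 9 10
9<11: swap(6,9), lo=7 mid=10 ⇒ 8 9 9 6 9 8 9 11 11 11 10
10<11: swap(7,10), lo=8 mid=11 ⇒ 8 9 9 6 9 8 9 10 11 11 11
done. lo=8 hi=10; nums=8 9 9 6 9 8 9 10 11 11 11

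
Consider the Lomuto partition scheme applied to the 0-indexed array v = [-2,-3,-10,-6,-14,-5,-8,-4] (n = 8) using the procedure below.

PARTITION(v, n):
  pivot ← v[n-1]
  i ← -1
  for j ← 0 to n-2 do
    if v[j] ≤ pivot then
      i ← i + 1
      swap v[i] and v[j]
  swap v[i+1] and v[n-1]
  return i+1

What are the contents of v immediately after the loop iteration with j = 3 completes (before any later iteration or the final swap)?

pivot=-4, i=-1
j=0: -2>-4, skip
j=1: -3>-4, skip
j=2: -10≤-4, i=0, swap(0,2) ⇒ [-10,-3,-2,-6,-14,-5,-8,-4]
j=3: -6≤-4, i=1, swap(1,3) ⇒ [-10,-6,-2,-3,-14,-5,-8,-4]
(after j=3) v = [-10,-6,-2,-3,-14,-5,-8,-4]

[-10,-6,-2,-3,-14,-5,-8,-4]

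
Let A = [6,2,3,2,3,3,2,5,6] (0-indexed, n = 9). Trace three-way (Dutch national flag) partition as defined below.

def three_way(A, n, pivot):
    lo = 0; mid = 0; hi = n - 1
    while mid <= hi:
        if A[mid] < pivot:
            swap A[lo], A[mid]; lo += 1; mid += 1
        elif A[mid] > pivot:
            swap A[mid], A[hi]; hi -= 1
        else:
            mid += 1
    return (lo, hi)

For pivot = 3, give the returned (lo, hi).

(3, 5)

lo=0 mid=0 hi=8
6>3: swap(0,8), hi=7 ⇒ [6,2,3,2,3,3,2,5,6]
6>3: swap(0,7), hi=6 ⇒ [5,2,3,2,3,3,2,6,6]
5>3: swap(0,6), hi=5 ⇒ [2,2,3,2,3,3,5,6,6]
2<3: swap(0,0), lo=1 mid=1 ⇒ [2,2,3,2,3,3,5,6,6]
2<3: swap(1,1), lo=2 mid=2 ⇒ [2,2,3,2,3,3,5,6,6]
3=3: mid=3
2<3: swap(2,3), lo=3 mid=4 ⇒ [2,2,2,3,3,3,5,6,6]
3=3: mid=5
3=3: mid=6
done. lo=3 hi=5; A=[2,2,2,3,3,3,5,6,6]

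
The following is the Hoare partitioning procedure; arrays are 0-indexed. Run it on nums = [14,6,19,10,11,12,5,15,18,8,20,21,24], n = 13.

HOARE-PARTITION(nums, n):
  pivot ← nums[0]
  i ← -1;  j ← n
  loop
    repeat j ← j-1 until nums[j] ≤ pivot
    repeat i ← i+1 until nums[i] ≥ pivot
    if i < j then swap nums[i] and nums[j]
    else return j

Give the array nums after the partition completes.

pivot=14
j stops at 9 (8), i stops at 0 (14); swap ⇒ [8,6,19,10,11,12,5,15,18,14,20,21,24]
j stops at 6 (5), i stops at 2 (19); swap ⇒ [8,6,5,10,11,12,19,15,18,14,20,21,24]
j stops at 5, i stops at 6; i≥j ⇒ return 5. nums=[8,6,5,10,11,12,19,15,18,14,20,21,24]

[8,6,5,10,11,12,19,15,18,14,20,21,24]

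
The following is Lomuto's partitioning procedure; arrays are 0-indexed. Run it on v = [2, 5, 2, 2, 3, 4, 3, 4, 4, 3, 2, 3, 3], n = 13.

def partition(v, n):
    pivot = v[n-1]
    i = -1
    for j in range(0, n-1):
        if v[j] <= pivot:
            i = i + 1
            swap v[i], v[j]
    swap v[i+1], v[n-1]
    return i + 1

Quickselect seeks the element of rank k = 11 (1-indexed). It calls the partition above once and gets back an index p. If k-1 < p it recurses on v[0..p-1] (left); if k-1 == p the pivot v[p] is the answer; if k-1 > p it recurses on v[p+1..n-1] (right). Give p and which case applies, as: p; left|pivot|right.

8; right

pivot=3, i=-1
j=0: 2≤3, i=0, swap(0,0) ⇒ [2, 5, 2, 2, 3, 4, 3, 4, 4, 3, 2, 3, 3]
j=1: 5>3, skip
j=2: 2≤3, i=1, swap(1,2) ⇒ [2, 2, 5, 2, 3, 4, 3, 4, 4, 3, 2, 3, 3]
j=3: 2≤3, i=2, swap(2,3) ⇒ [2, 2, 2, 5, 3, 4, 3, 4, 4, 3, 2, 3, 3]
j=4: 3≤3, i=3, swap(3,4) ⇒ [2, 2, 2, 3, 5, 4, 3, 4, 4, 3, 2, 3, 3]
j=5: 4>3, skip
j=6: 3≤3, i=4, swap(4,6) ⇒ [2, 2, 2, 3, 3, 4, 5, 4, 4, 3, 2, 3, 3]
j=7: 4>3, skip
j=8: 4>3, skip
j=9: 3≤3, i=5, swap(5,9) ⇒ [2, 2, 2, 3, 3, 3, 5, 4, 4, 4, 2, 3, 3]
j=10: 2≤3, i=6, swap(6,10) ⇒ [2, 2, 2, 3, 3, 3, 2, 4, 4, 4, 5, 3, 3]
j=11: 3≤3, i=7, swap(7,11) ⇒ [2, 2, 2, 3, 3, 3, 2, 3, 4, 4, 5, 4, 3]
swap(8,12) ⇒ [2, 2, 2, 3, 3, 3, 2, 3, 3, 4, 5, 4, 4]; return 8
p = 8; k-1 = 10 > 8 ⇒ right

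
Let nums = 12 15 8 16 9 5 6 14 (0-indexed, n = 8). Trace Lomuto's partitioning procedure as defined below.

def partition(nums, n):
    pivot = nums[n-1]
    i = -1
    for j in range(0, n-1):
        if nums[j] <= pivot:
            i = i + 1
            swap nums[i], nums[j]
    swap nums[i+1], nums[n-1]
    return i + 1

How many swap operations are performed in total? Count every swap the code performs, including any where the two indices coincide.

pivot = nums[7] = 14; i = -1
j=0: nums[0]=12 ≤ 14 → i=0, swap nums[0],nums[0] (no change) → 12 15 8 16 9 5 6 14
j=1: nums[1]=15 > 14 → no swap
j=2: nums[2]=8 ≤ 14 → i=1, swap nums[1],nums[2] → 12 8 15 16 9 5 6 14
j=3: nums[3]=16 > 14 → no swap
j=4: nums[4]=9 ≤ 14 → i=2, swap nums[2],nums[4] → 12 8 9 16 15 5 6 14
j=5: nums[5]=5 ≤ 14 → i=3, swap nums[3],nums[5] → 12 8 9 5 15 16 6 14
j=6: nums[6]=6 ≤ 14 → i=4, swap nums[4],nums[6] → 12 8 9 5 6 16 15 14
final swap nums[5],nums[7] → 12 8 9 5 6 14 15 16; return 5

6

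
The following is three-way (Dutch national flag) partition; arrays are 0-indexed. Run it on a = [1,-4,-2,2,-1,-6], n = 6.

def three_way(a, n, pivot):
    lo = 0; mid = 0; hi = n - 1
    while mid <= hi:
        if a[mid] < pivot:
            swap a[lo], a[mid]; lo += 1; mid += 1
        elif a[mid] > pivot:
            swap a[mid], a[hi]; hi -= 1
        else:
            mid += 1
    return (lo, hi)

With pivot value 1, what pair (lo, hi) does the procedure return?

lo=0 mid=0 hi=5
1=1: mid=1
-4<1: swap(0,1), lo=1 mid=2 ⇒ [-4,1,-2,2,-1,-6]
-2<1: swap(1,2), lo=2 mid=3 ⇒ [-4,-2,1,2,-1,-6]
2>1: swap(3,5), hi=4 ⇒ [-4,-2,1,-6,-1,2]
-6<1: swap(2,3), lo=3 mid=4 ⇒ [-4,-2,-6,1,-1,2]
-1<1: swap(3,4), lo=4 mid=5 ⇒ [-4,-2,-6,-1,1,2]
done. lo=4 hi=4; a=[-4,-2,-6,-1,1,2]

(4, 4)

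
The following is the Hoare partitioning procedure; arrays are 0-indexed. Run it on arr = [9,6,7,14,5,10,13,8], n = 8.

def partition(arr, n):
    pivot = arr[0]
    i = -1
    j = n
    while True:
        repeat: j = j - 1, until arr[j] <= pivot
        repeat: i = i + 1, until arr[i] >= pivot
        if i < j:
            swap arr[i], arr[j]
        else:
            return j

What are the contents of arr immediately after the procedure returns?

[8,6,7,5,14,10,13,9]

pivot = arr[0] = 9; i = -1, j = 8
j→7 (arr[7]=8≤9), i→0 (arr[0]=9≥9); i<j, swap → [8,6,7,14,5,10,13,9]
j→4 (arr[4]=5≤9), i→3 (arr[3]=14≥9); i<j, swap → [8,6,7,5,14,10,13,9]
j→3, i→4; i≥j, return j=3. arr = [8,6,7,5,14,10,13,9]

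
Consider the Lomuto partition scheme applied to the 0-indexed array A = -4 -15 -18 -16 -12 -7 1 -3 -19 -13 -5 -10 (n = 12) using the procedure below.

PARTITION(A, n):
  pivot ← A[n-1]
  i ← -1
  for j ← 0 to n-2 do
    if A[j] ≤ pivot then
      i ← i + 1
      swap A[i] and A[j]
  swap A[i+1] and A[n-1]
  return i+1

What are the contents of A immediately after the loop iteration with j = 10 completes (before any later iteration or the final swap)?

pivot=-10, i=-1
j=0: -4>-10, skip
j=1: -15≤-10, i=0, swap(0,1) ⇒ -15 -4 -18 -16 -12 -7 1 -3 -19 -13 -5 -10
j=2: -18≤-10, i=1, swap(1,2) ⇒ -15 -18 -4 -16 -12 -7 1 -3 -19 -13 -5 -10
j=3: -16≤-10, i=2, swap(2,3) ⇒ -15 -18 -16 -4 -12 -7 1 -3 -19 -13 -5 -10
j=4: -12≤-10, i=3, swap(3,4) ⇒ -15 -18 -16 -12 -4 -7 1 -3 -19 -13 -5 -10
j=5: -7>-10, skip
j=6: 1>-10, skip
j=7: -3>-10, skip
j=8: -19≤-10, i=4, swap(4,8) ⇒ -15 -18 -16 -12 -19 -7 1 -3 -4 -13 -5 -10
j=9: -13≤-10, i=5, swap(5,9) ⇒ -15 -18 -16 -12 -19 -13 1 -3 -4 -7 -5 -10
j=10: -5>-10, skip
(after j=10) A = -15 -18 -16 -12 -19 -13 1 -3 -4 -7 -5 -10

-15 -18 -16 -12 -19 -13 1 -3 -4 -7 -5 -10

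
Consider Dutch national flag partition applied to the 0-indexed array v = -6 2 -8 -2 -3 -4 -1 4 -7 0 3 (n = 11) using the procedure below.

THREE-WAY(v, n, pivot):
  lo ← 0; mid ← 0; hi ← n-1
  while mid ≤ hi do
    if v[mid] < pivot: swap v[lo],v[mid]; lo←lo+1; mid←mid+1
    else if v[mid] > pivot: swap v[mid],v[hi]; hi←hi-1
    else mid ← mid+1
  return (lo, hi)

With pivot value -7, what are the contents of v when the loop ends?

-8 -7 -2 -3 -4 -1 4 2 0 3 -6

lo=0 mid=0 hi=10
-6>-7: swap(0,10), hi=9 ⇒ 3 2 -8 -2 -3 -4 -1 4 -7 0 -6
3>-7: swap(0,9), hi=8 ⇒ 0 2 -8 -2 -3 -4 -1 4 -7 3 -6
0>-7: swap(0,8), hi=7 ⇒ -7 2 -8 -2 -3 -4 -1 4 0 3 -6
-7=-7: mid=1
2>-7: swap(1,7), hi=6 ⇒ -7 4 -8 -2 -3 -4 -1 2 0 3 -6
4>-7: swap(1,6), hi=5 ⇒ -7 -1 -8 -2 -3 -4 4 2 0 3 -6
-1>-7: swap(1,5), hi=4 ⇒ -7 -4 -8 -2 -3 -1 4 2 0 3 -6
-4>-7: swap(1,4), hi=3 ⇒ -7 -3 -8 -2 -4 -1 4 2 0 3 -6
-3>-7: swap(1,3), hi=2 ⇒ -7 -2 -8 -3 -4 -1 4 2 0 3 -6
-2>-7: swap(1,2), hi=1 ⇒ -7 -8 -2 -3 -4 -1 4 2 0 3 -6
-8<-7: swap(0,1), lo=1 mid=2 ⇒ -8 -7 -2 -3 -4 -1 4 2 0 3 -6
done. lo=1 hi=1; v=-8 -7 -2 -3 -4 -1 4 2 0 3 -6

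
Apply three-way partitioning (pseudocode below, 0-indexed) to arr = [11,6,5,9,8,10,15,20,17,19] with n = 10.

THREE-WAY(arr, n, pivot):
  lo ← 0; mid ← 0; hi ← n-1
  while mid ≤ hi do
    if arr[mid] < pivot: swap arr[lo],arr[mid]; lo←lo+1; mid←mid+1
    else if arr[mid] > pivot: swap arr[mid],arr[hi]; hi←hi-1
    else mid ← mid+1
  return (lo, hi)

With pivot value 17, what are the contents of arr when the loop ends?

pivot = 17; lo=0, mid=0, hi=9
arr[mid]=11<17: swap arr[0],arr[0]; lo=1,mid=1 → [11,6,5,9,8,10,15,20,17,19]
arr[mid]=6<17: swap arr[1],arr[1]; lo=2,mid=2 → [11,6,5,9,8,10,15,20,17,19]
arr[mid]=5<17: swap arr[2],arr[2]; lo=3,mid=3 → [11,6,5,9,8,10,15,20,17,19]
arr[mid]=9<17: swap arr[3],arr[3]; lo=4,mid=4 → [11,6,5,9,8,10,15,20,17,19]
arr[mid]=8<17: swap arr[4],arr[4]; lo=5,mid=5 → [11,6,5,9,8,10,15,20,17,19]
arr[mid]=10<17: swap arr[5],arr[5]; lo=6,mid=6 → [11,6,5,9,8,10,15,20,17,19]
arr[mid]=15<17: swap arr[6],arr[6]; lo=7,mid=7 → [11,6,5,9,8,10,15,20,17,19]
arr[mid]=20>17: swap arr[7],arr[9]; hi=8 → [11,6,5,9,8,10,15,19,17,20]
arr[mid]=19>17: swap arr[7],arr[8]; hi=7 → [11,6,5,9,8,10,15,17,19,20]
arr[mid]=17=17: mid=8
end: lo=7, hi=7; arr = [11,6,5,9,8,10,15,17,19,20]

[11,6,5,9,8,10,15,17,19,20]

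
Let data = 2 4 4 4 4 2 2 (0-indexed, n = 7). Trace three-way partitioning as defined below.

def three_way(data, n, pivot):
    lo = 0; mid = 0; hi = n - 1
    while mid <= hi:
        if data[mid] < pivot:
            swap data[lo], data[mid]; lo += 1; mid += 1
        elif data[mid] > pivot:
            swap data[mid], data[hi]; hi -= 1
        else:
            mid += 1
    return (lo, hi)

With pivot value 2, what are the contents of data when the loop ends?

pivot = 2; lo=0, mid=0, hi=6
data[mid]=2=2: mid=1
data[mid]=4>2: swap data[1],data[6]; hi=5 → 2 2 4 4 4 2 4
data[mid]=2=2: mid=2
data[mid]=4>2: swap data[2],data[5]; hi=4 → 2 2 2 4 4 4 4
data[mid]=2=2: mid=3
data[mid]=4>2: swap data[3],data[4]; hi=3 → 2 2 2 4 4 4 4
data[mid]=4>2: swap data[3],data[3]; hi=2 → 2 2 2 4 4 4 4
end: lo=0, hi=2; data = 2 2 2 4 4 4 4

2 2 2 4 4 4 4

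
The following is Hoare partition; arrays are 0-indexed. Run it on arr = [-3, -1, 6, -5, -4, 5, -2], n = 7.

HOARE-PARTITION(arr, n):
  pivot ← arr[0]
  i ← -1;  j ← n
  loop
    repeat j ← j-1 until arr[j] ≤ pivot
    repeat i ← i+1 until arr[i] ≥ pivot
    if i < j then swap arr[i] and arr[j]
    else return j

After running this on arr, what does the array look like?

[-4, -5, 6, -1, -3, 5, -2]

pivot=-3
j stops at 4 (-4), i stops at 0 (-3); swap ⇒ [-4, -1, 6, -5, -3, 5, -2]
j stops at 3 (-5), i stops at 1 (-1); swap ⇒ [-4, -5, 6, -1, -3, 5, -2]
j stops at 1, i stops at 2; i≥j ⇒ return 1. arr=[-4, -5, 6, -1, -3, 5, -2]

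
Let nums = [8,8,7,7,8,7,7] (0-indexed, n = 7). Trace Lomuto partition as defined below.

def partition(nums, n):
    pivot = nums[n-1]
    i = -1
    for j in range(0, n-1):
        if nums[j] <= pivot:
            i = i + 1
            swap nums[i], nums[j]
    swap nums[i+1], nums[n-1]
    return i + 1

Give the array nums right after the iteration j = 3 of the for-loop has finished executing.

[7,7,8,8,8,7,7]

pivot = nums[6] = 7; i = -1
j=0: nums[0]=8 > 7 → no swap
j=1: nums[1]=8 > 7 → no swap
j=2: nums[2]=7 ≤ 7 → i=0, swap nums[0],nums[2] → [7,8,8,7,8,7,7]
j=3: nums[3]=7 ≤ 7 → i=1, swap nums[1],nums[3] → [7,7,8,8,8,7,7]
(after j=3) nums = [7,7,8,8,8,7,7]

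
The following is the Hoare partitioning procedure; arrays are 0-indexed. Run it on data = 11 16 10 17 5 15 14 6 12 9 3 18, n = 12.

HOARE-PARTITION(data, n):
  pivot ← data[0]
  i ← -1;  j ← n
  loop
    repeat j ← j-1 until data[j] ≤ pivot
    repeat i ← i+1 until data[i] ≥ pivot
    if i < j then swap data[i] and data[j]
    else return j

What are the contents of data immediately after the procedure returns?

pivot = data[0] = 11; i = -1, j = 12
j→10 (data[10]=3≤11), i→0 (data[0]=11≥11); i<j, swap → 3 16 10 17 5 15 14 6 12 9 11 18
j→9 (data[9]=9≤11), i→1 (data[1]=16≥11); i<j, swap → 3 9 10 17 5 15 14 6 12 16 11 18
j→7 (data[7]=6≤11), i→3 (data[3]=17≥11); i<j, swap → 3 9 10 6 5 15 14 17 12 16 11 18
j→4, i→5; i≥j, return j=4. data = 3 9 10 6 5 15 14 17 12 16 11 18

3 9 10 6 5 15 14 17 12 16 11 18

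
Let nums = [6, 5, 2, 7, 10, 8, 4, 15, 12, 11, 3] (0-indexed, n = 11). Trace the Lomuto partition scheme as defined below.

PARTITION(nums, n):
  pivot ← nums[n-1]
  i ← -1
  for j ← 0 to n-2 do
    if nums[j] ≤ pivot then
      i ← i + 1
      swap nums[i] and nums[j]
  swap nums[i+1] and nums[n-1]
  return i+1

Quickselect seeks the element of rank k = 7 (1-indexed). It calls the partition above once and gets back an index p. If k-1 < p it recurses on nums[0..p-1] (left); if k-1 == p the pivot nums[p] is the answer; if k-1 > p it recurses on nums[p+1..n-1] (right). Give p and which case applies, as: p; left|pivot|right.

1; right

pivot = nums[10] = 3; i = -1
j=0: nums[0]=6 > 3 → no swap
j=1: nums[1]=5 > 3 → no swap
j=2: nums[2]=2 ≤ 3 → i=0, swap nums[0],nums[2] → [2, 5, 6, 7, 10, 8, 4, 15, 12, 11, 3]
j=3: nums[3]=7 > 3 → no swap
j=4: nums[4]=10 > 3 → no swap
j=5: nums[5]=8 > 3 → no swap
j=6: nums[6]=4 > 3 → no swap
j=7: nums[7]=15 > 3 → no swap
j=8: nums[8]=12 > 3 → no swap
j=9: nums[9]=11 > 3 → no swap
final swap nums[1],nums[10] → [2, 3, 6, 7, 10, 8, 4, 15, 12, 11, 5]; return 1
p = 1; k-1 = 6 > 1 ⇒ right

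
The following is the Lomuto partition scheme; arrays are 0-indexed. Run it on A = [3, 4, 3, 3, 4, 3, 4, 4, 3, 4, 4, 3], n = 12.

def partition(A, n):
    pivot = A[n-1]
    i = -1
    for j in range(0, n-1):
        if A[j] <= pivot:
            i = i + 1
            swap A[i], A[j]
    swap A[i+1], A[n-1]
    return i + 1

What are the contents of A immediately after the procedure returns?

pivot=3, i=-1
j=0: 3≤3, i=0, swap(0,0) ⇒ [3, 4, 3, 3, 4, 3, 4, 4, 3, 4, 4, 3]
j=1: 4>3, skip
j=2: 3≤3, i=1, swap(1,2) ⇒ [3, 3, 4, 3, 4, 3, 4, 4, 3, 4, 4, 3]
j=3: 3≤3, i=2, swap(2,3) ⇒ [3, 3, 3, 4, 4, 3, 4, 4, 3, 4, 4, 3]
j=4: 4>3, skip
j=5: 3≤3, i=3, swap(3,5) ⇒ [3, 3, 3, 3, 4, 4, 4, 4, 3, 4, 4, 3]
j=6: 4>3, skip
j=7: 4>3, skip
j=8: 3≤3, i=4, swap(4,8) ⇒ [3, 3, 3, 3, 3, 4, 4, 4, 4, 4, 4, 3]
j=9: 4>3, skip
j=10: 4>3, skip
swap(5,11) ⇒ [3, 3, 3, 3, 3, 3, 4, 4, 4, 4, 4, 4]; return 5

[3, 3, 3, 3, 3, 3, 4, 4, 4, 4, 4, 4]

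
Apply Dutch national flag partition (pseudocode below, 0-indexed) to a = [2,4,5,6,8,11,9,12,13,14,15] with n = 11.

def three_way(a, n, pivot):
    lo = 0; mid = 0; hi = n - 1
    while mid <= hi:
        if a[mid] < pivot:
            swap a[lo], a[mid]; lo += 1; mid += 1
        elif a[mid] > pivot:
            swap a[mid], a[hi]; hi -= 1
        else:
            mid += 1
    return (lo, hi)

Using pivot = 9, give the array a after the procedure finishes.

[2,4,5,6,8,9,12,13,14,15,11]

pivot = 9; lo=0, mid=0, hi=10
a[mid]=2<9: swap a[0],a[0]; lo=1,mid=1 → [2,4,5,6,8,11,9,12,13,14,15]
a[mid]=4<9: swap a[1],a[1]; lo=2,mid=2 → [2,4,5,6,8,11,9,12,13,14,15]
a[mid]=5<9: swap a[2],a[2]; lo=3,mid=3 → [2,4,5,6,8,11,9,12,13,14,15]
a[mid]=6<9: swap a[3],a[3]; lo=4,mid=4 → [2,4,5,6,8,11,9,12,13,14,15]
a[mid]=8<9: swap a[4],a[4]; lo=5,mid=5 → [2,4,5,6,8,11,9,12,13,14,15]
a[mid]=11>9: swap a[5],a[10]; hi=9 → [2,4,5,6,8,15,9,12,13,14,11]
a[mid]=15>9: swap a[5],a[9]; hi=8 → [2,4,5,6,8,14,9,12,13,15,11]
a[mid]=14>9: swap a[5],a[8]; hi=7 → [2,4,5,6,8,13,9,12,14,15,11]
a[mid]=13>9: swap a[5],a[7]; hi=6 → [2,4,5,6,8,12,9,13,14,15,11]
a[mid]=12>9: swap a[5],a[6]; hi=5 → [2,4,5,6,8,9,12,13,14,15,11]
a[mid]=9=9: mid=6
end: lo=5, hi=5; a = [2,4,5,6,8,9,12,13,14,15,11]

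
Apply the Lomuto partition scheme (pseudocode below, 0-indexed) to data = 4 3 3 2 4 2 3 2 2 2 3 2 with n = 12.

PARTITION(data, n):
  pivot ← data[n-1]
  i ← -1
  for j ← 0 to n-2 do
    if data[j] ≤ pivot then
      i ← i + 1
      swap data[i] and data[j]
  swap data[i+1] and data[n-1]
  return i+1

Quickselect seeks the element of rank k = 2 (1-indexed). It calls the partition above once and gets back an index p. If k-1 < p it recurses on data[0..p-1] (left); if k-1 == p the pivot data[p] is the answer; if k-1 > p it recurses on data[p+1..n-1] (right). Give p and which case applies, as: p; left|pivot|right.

pivot=2, i=-1
j=0: 4>2, skip
j=1: 3>2, skip
j=2: 3>2, skip
j=3: 2≤2, i=0, swap(0,3) ⇒ 2 3 3 4 4 2 3 2 2 2 3 2
j=4: 4>2, skip
j=5: 2≤2, i=1, swap(1,5) ⇒ 2 2 3 4 4 3 3 2 2 2 3 2
j=6: 3>2, skip
j=7: 2≤2, i=2, swap(2,7) ⇒ 2 2 2 4 4 3 3 3 2 2 3 2
j=8: 2≤2, i=3, swap(3,8) ⇒ 2 2 2 2 4 3 3 3 4 2 3 2
j=9: 2≤2, i=4, swap(4,9) ⇒ 2 2 2 2 2 3 3 3 4 4 3 2
j=10: 3>2, skip
swap(5,11) ⇒ 2 2 2 2 2 2 3 3 4 4 3 3; return 5
p = 5; k-1 = 1 < 5 ⇒ left

5; left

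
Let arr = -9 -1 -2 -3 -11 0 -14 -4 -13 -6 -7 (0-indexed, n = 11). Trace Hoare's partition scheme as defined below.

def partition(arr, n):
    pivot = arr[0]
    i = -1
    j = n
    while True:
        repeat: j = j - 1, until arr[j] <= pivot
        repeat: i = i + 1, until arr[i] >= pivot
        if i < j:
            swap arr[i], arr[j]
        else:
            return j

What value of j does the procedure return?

pivot = arr[0] = -9; i = -1, j = 11
j→8 (arr[8]=-13≤-9), i→0 (arr[0]=-9≥-9); i<j, swap → -13 -1 -2 -3 -11 0 -14 -4 -9 -6 -7
j→6 (arr[6]=-14≤-9), i→1 (arr[1]=-1≥-9); i<j, swap → -13 -14 -2 -3 -11 0 -1 -4 -9 -6 -7
j→4 (arr[4]=-11≤-9), i→2 (arr[2]=-2≥-9); i<j, swap → -13 -14 -11 -3 -2 0 -1 -4 -9 -6 -7
j→2, i→3; i≥j, return j=2. arr = -13 -14 -11 -3 -2 0 -1 -4 -9 -6 -7

2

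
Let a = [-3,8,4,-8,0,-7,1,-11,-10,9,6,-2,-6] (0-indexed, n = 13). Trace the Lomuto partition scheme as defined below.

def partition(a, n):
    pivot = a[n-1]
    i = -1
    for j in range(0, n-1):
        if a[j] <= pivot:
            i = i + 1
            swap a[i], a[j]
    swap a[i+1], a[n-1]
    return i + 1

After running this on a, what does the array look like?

[-8,-7,-11,-10,-6,8,1,4,-3,9,6,-2,0]

pivot=-6, i=-1
j=0: -3>-6, skip
j=1: 8>-6, skip
j=2: 4>-6, skip
j=3: -8≤-6, i=0, swap(0,3) ⇒ [-8,8,4,-3,0,-7,1,-11,-10,9,6,-2,-6]
j=4: 0>-6, skip
j=5: -7≤-6, i=1, swap(1,5) ⇒ [-8,-7,4,-3,0,8,1,-11,-10,9,6,-2,-6]
j=6: 1>-6, skip
j=7: -11≤-6, i=2, swap(2,7) ⇒ [-8,-7,-11,-3,0,8,1,4,-10,9,6,-2,-6]
j=8: -10≤-6, i=3, swap(3,8) ⇒ [-8,-7,-11,-10,0,8,1,4,-3,9,6,-2,-6]
j=9: 9>-6, skip
j=10: 6>-6, skip
j=11: -2>-6, skip
swap(4,12) ⇒ [-8,-7,-11,-10,-6,8,1,4,-3,9,6,-2,0]; return 4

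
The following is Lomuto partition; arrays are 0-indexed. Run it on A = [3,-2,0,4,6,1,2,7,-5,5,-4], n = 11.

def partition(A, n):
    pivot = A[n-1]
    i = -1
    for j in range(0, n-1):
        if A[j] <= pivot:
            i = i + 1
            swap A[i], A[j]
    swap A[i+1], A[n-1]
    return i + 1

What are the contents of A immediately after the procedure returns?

pivot = A[10] = -4; i = -1
j=0: A[0]=3 > -4 → no swap
j=1: A[1]=-2 > -4 → no swap
j=2: A[2]=0 > -4 → no swap
j=3: A[3]=4 > -4 → no swap
j=4: A[4]=6 > -4 → no swap
j=5: A[5]=1 > -4 → no swap
j=6: A[6]=2 > -4 → no swap
j=7: A[7]=7 > -4 → no swap
j=8: A[8]=-5 ≤ -4 → i=0, swap A[0],A[8] → [-5,-2,0,4,6,1,2,7,3,5,-4]
j=9: A[9]=5 > -4 → no swap
final swap A[1],A[10] → [-5,-4,0,4,6,1,2,7,3,5,-2]; return 1

[-5,-4,0,4,6,1,2,7,3,5,-2]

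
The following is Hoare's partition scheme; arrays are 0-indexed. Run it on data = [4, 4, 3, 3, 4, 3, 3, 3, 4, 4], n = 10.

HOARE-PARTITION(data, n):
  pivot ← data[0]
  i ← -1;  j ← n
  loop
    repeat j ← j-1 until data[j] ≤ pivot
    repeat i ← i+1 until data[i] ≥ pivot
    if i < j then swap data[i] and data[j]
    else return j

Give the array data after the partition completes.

pivot=4
j stops at 9 (4), i stops at 0 (4); swap ⇒ [4, 4, 3, 3, 4, 3, 3, 3, 4, 4]
j stops at 8 (4), i stops at 1 (4); swap ⇒ [4, 4, 3, 3, 4, 3, 3, 3, 4, 4]
j stops at 7 (3), i stops at 4 (4); swap ⇒ [4, 4, 3, 3, 3, 3, 3, 4, 4, 4]
j stops at 6, i stops at 7; i≥j ⇒ return 6. data=[4, 4, 3, 3, 3, 3, 3, 4, 4, 4]

[4, 4, 3, 3, 3, 3, 3, 4, 4, 4]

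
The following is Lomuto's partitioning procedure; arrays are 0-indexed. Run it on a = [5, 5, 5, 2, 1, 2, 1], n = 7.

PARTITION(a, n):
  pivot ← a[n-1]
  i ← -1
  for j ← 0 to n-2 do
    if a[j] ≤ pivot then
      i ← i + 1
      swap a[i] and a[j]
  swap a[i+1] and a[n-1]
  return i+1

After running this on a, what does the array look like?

pivot = a[6] = 1; i = -1
j=0: a[0]=5 > 1 → no swap
j=1: a[1]=5 > 1 → no swap
j=2: a[2]=5 > 1 → no swap
j=3: a[3]=2 > 1 → no swap
j=4: a[4]=1 ≤ 1 → i=0, swap a[0],a[4] → [1, 5, 5, 2, 5, 2, 1]
j=5: a[5]=2 > 1 → no swap
final swap a[1],a[6] → [1, 1, 5, 2, 5, 2, 5]; return 1

[1, 1, 5, 2, 5, 2, 5]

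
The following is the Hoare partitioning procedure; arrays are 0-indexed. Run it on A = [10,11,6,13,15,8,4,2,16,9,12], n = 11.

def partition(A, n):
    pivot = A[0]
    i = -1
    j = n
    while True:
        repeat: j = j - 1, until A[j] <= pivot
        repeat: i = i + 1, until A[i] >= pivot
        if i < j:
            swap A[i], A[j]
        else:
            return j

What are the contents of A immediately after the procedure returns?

pivot=10
j stops at 9 (9), i stops at 0 (10); swap ⇒ [9,11,6,13,15,8,4,2,16,10,12]
j stops at 7 (2), i stops at 1 (11); swap ⇒ [9,2,6,13,15,8,4,11,16,10,12]
j stops at 6 (4), i stops at 3 (13); swap ⇒ [9,2,6,4,15,8,13,11,16,10,12]
j stops at 5 (8), i stops at 4 (15); swap ⇒ [9,2,6,4,8,15,13,11,16,10,12]
j stops at 4, i stops at 5; i≥j ⇒ return 4. A=[9,2,6,4,8,15,13,11,16,10,12]

[9,2,6,4,8,15,13,11,16,10,12]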